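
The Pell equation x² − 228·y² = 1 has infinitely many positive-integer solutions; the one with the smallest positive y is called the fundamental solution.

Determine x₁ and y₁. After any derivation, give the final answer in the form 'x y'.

√228 → a₀=15, period (10,30); ℓ=2 even so k=1
step 0: (15, 1)  from 15·(1,0) + (0,1)
step 1: (151, 10)  from 10·(15,1) + (1,0)
fundamental: x₁=151, y₁=10  (since 22801 − 228·100 = 1)

151 10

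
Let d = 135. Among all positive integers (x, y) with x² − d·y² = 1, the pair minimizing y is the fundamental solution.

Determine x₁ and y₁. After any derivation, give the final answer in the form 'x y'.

244 21

[11; 1,1,1,1,1,1,1,22] for √135; ℓ=8 ⇒ convergent index 7
i=0: a=11 ⇒ p=11, q=1
…
i=2: a=1 ⇒ p=23, q=2
i=3: a=1 ⇒ p=35, q=3
…
i=6: a=1 ⇒ p=151, q=13
i=7: a=1 ⇒ p=244, q=21
→ (244, 21).  Check: 244²=59536, 135·21²=59535, difference 1.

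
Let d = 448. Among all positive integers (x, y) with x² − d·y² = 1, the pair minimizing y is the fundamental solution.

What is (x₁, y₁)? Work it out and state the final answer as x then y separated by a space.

d=448: √d = [21; 6,42] (ℓ=2, even), read p_1/q_1
k=0  a_k=21  p_k/q_k = 21/1
k=1  a_k=6  p_k/q_k = 127/6
(x₁, y₁) = (127, 6);  127² − 448·6² = 1 ✓

127 6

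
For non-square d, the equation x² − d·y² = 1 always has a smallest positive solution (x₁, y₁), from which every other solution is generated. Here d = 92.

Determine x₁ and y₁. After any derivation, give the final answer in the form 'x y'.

d=92: √d = [9; 1,1,2,4,2,1,1,18] (ℓ=8, even), read p_7/q_7
step 0: (9, 1)  from 9·(1,0) + (0,1)
step 1: (10, 1)  from 1·(9,1) + (1,0)
…
step 3: (48, 5)  from 2·(19,2) + (10,1)
step 4: (211, 22)  from 4·(48,5) + (19,2)
…
step 6: (681, 71)  from 1·(470,49) + (211,22)
step 7: (1151, 120)  from 1·(681,71) + (470,49)
fundamental: x₁=1151, y₁=120  (since 1324801 − 92·14400 = 1)

1151 120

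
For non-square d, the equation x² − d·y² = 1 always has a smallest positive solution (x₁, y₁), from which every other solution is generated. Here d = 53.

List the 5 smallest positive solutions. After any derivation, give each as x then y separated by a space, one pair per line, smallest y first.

66249 9100
8777860001 1205731800
1163048894346249 159757052027300
154101652394311440001 21167489878307463600
20418160737778428282906249 2804650073736225260045500

[7; 3,1,1,3,14] for √53; ℓ=5 ⇒ convergent index 9
k=0  a_k=7  p_k/q_k = 7/1
…
k=8  a_k=1  p_k/q_k = 18557/2549
k=9  a_k=3  p_k/q_k = 66249/9100
(x₁, y₁) = (66249, 9100);  66249² − 53·9100² = 1 ✓
(x_2, y_2) = (66249·66249 + 53·9100·9100, 66249·9100 + 9100·66249) = (8777860001, 1205731800)
(x_3, y_3) = (66249·8777860001 + 53·9100·1205731800, 66249·1205731800 + 9100·8777860001) = (1163048894346249, 159757052027300)
(x_4, y_4) = (66249·1163048894346249 + 53·9100·159757052027300, 66249·159757052027300 + 9100·1163048894346249) = (154101652394311440001, 21167489878307463600)
(x_5, y_5) = (66249·154101652394311440001 + 53·9100·21167489878307463600, 66249·21167489878307463600 + 9100·154101652394311440001) = (20418160737778428282906249, 2804650073736225260045500)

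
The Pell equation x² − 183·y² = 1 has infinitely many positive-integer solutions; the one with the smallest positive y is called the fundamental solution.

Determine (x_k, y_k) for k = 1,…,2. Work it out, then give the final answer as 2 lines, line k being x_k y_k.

487 36
474337 35064

[13; 1,1,8,1,1,26] for √183; ℓ=6 ⇒ convergent index 5
i=0: a=13 ⇒ p=13, q=1
…
i=2: a=1 ⇒ p=27, q=2
…
i=4: a=1 ⇒ p=257, q=19
i=5: a=1 ⇒ p=487, q=36
(x₁, y₁) = (487, 36);  487² − 183·36² = 1 ✓
(487+36√183)^2 = 474337 + 35064√183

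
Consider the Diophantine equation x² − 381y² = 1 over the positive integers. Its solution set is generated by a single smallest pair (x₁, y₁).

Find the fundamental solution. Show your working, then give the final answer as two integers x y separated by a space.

√381 = [19; 1,1,12,1,1,38, …], period ℓ=6 (even) → k=5
k=0  a_k=19  p_k/q_k = 19/1
k=1  a_k=1  p_k/q_k = 20/1
…
k=3  a_k=12  p_k/q_k = 488/25
k=4  a_k=1  p_k/q_k = 527/27
k=5  a_k=1  p_k/q_k = 1015/52
(x₁, y₁) = (1015, 52);  1015² − 381·52² = 1 ✓

1015 52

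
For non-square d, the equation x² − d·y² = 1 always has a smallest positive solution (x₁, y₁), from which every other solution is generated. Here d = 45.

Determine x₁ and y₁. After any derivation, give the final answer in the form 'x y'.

161 24

[6; 1,2,2,2,1,12] for √45; ℓ=6 ⇒ convergent index 5
k=0  a_k=6  p_k/q_k = 6/1
k=1  a_k=1  p_k/q_k = 7/1
k=2  a_k=2  p_k/q_k = 20/3
k=3  a_k=2  p_k/q_k = 47/7
k=4  a_k=2  p_k/q_k = 114/17
k=5  a_k=1  p_k/q_k = 161/24
→ (161, 24).  Check: 161²=25921, 45·24²=25920, difference 1.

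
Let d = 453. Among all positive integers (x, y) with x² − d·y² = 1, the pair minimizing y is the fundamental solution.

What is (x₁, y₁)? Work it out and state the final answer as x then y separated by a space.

[21; 3,1,1,10,14,10,1,1,3,42] for √453; ℓ=10 ⇒ convergent index 9
step 0: (21, 1)  from 21·(1,0) + (0,1)
…
step 5: (22199, 1043)  from 14·(1575,74) + (149,7)
…
step 8: (469329, 22051)  from 1·(245764,11547) + (223565,10504)
step 9: (1653751, 77700)  from 3·(469329,22051) + (245764,11547)
fundamental: x₁=1653751, y₁=77700  (since 2734892370001 − 453·6037290000 = 1)

1653751 77700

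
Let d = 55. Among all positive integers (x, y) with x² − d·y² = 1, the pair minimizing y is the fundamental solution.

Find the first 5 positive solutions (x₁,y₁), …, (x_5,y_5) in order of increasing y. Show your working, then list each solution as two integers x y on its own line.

89 12
15841 2136
2819609 380196
501874561 67672752
89330852249 12045369660

[7; 2,2,2,14] for √55; ℓ=4 ⇒ convergent index 3
k=0  a_k=7  p_k/q_k = 7/1
…
k=2  a_k=2  p_k/q_k = 37/5
k=3  a_k=2  p_k/q_k = 89/12
fundamental: x₁=89, y₁=12  (since 7921 − 55·144 = 1)
(x_2, y_2) = (89·89 + 55·12·12, 89·12 + 12·89) = (15841, 2136)
(x_3, y_3) = (89·15841 + 55·12·2136, 89·2136 + 12·15841) = (2819609, 380196)
(x_4, y_4) = (89·2819609 + 55·12·380196, 89·380196 + 12·2819609) = (501874561, 67672752)
(x_5, y_5) = (89·501874561 + 55·12·67672752, 89·67672752 + 12·501874561) = (89330852249, 12045369660)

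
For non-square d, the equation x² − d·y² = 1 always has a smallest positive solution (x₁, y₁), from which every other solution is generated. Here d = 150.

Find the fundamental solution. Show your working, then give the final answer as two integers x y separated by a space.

49 4

√150 = [12; 4,24, …], period ℓ=2 (even) → k=1
k=0  a_k=12  p_k/q_k = 12/1
k=1  a_k=4  p_k/q_k = 49/4
fundamental: x₁=49, y₁=4  (since 2401 − 150·16 = 1)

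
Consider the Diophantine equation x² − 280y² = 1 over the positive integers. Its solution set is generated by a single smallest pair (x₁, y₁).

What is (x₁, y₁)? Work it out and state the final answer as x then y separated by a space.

d=280: √d = [16; 1,2,1,2,1,32] (ℓ=6, even), read p_5/q_5
k=0  a_k=16  p_k/q_k = 16/1
…
k=4  a_k=2  p_k/q_k = 184/11
k=5  a_k=1  p_k/q_k = 251/15
→ (251, 15).  Check: 251²=63001, 280·15²=63000, difference 1.

251 15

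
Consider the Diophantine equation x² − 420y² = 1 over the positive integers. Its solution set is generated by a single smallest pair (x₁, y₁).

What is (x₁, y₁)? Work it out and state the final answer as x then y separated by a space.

d=420: √d = [20; 2,40] (ℓ=2, even), read p_1/q_1
i=0: a=20 ⇒ p=20, q=1
i=1: a=2 ⇒ p=41, q=2
fundamental: x₁=41, y₁=2  (since 1681 − 420·4 = 1)

41 2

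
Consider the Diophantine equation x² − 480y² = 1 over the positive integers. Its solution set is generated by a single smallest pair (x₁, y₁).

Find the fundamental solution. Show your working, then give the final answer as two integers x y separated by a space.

241 11

[21; 1,9,1,42] for √480; ℓ=4 ⇒ convergent index 3
k=0  a_k=21  p_k/q_k = 21/1
…
k=2  a_k=9  p_k/q_k = 219/10
k=3  a_k=1  p_k/q_k = 241/11
(x₁, y₁) = (241, 11);  241² − 480·11² = 1 ✓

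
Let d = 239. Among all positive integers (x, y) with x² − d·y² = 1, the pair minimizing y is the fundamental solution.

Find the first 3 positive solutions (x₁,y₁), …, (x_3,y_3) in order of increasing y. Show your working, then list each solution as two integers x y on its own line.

6195120 400729
76759023628799 4965128484960
951062724926484326640 61519133559490389671

[15; 2,5,1,2,4,15,4,2,1,5,2,30] for √239; ℓ=12 ⇒ convergent index 11
k=0  a_k=15  p_k/q_k = 15/1
k=1  a_k=2  p_k/q_k = 31/2
k=2  a_k=5  p_k/q_k = 170/11
k=3  a_k=1  p_k/q_k = 201/13
k=4  a_k=2  p_k/q_k = 572/37
…
k=7  a_k=4  p_k/q_k = 154117/9969
k=8  a_k=2  p_k/q_k = 346141/22390
…
k=10  a_k=5  p_k/q_k = 2847431/184185
k=11  a_k=2  p_k/q_k = 6195120/400729
→ (6195120, 400729).  Check: 6195120²=38379511814400, 239·400729²=38379511814399, difference 1.
(x_2, y_2) = (6195120·6195120 + 239·400729·400729, 6195120·400729 + 400729·6195120) = (76759023628799, 4965128484960)
(x_3, y_3) = (6195120·76759023628799 + 239·400729·4965128484960, 6195120·4965128484960 + 400729·76759023628799) = (951062724926484326640, 61519133559490389671)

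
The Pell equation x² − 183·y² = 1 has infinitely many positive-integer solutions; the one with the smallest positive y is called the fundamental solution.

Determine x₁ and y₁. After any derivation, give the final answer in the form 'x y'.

√183 → a₀=13, period (1,1,8,1,1,26); ℓ=6 even so k=5
a_0=13:  p_0=13·1+0=13,  q_0=13·0+1=1
…
a_4=1:  p_4=1·230+27=257,  q_4=1·17+2=19
a_5=1:  p_5=1·257+230=487,  q_5=1·19+17=36
fundamental: x₁=487, y₁=36  (since 237169 − 183·1296 = 1)

487 36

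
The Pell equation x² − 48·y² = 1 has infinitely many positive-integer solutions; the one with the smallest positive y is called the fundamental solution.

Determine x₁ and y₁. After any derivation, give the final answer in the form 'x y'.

7 1

d=48: √d = [6; 1,12] (ℓ=2, even), read p_1/q_1
step 0: (6, 1)  from 6·(1,0) + (0,1)
step 1: (7, 1)  from 1·(6,1) + (1,0)
→ (7, 1).  Check: 7²=49, 48·1²=48, difference 1.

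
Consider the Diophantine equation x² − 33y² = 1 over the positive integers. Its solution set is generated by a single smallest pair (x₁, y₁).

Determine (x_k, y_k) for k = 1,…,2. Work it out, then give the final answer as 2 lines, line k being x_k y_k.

23 4
1057 184

d=33: √d = [5; 1,2,1,10] (ℓ=4, even), read p_3/q_3
step 0: (5, 1)  from 5·(1,0) + (0,1)
…
step 2: (17, 3)  from 2·(6,1) + (5,1)
step 3: (23, 4)  from 1·(17,3) + (6,1)
(x₁, y₁) = (23, 4);  23² − 33·4² = 1 ✓
(x_2, y_2) = (23·23 + 33·4·4, 23·4 + 4·23) = (1057, 184)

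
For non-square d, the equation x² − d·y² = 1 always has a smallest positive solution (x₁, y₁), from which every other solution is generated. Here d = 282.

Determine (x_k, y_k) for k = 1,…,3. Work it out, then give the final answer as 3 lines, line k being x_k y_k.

d=282: √d = [16; 1,3,1,4,1,3,1,32] (ℓ=8, even), read p_7/q_7
a_0=16:  p_0=16·1+0=16,  q_0=16·0+1=1
a_1=1:  p_1=1·16+1=17,  q_1=1·1+0=1
a_2=3:  p_2=3·17+16=67,  q_2=3·1+1=4
a_3=1:  p_3=1·67+17=84,  q_3=1·4+1=5
a_4=4:  p_4=4·84+67=403,  q_4=4·5+4=24
a_5=1:  p_5=1·403+84=487,  q_5=1·24+5=29
a_6=3:  p_6=3·487+403=1864,  q_6=3·29+24=111
a_7=1:  p_7=1·1864+487=2351,  q_7=1·111+29=140
→ (2351, 140).  Check: 2351²=5527201, 282·140²=5527200, difference 1.
(x_2, y_2) = (2351·2351 + 282·140·140, 2351·140 + 140·2351) = (11054401, 658280)
(x_3, y_3) = (2351·11054401 + 282·140·658280, 2351·658280 + 140·11054401) = (51977791151, 3095232420)

2351 140
11054401 658280
51977791151 3095232420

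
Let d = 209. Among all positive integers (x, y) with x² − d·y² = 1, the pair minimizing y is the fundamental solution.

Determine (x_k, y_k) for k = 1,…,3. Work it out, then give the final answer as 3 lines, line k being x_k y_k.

46551 3220
4333991201 299788440
403503248748951 27910903337660

√209 = [14; 2,5,3,2,3,5,2,28, …], period ℓ=8 (even) → k=7
a_0=14:  p_0=14·1+0=14,  q_0=14·0+1=1
a_1=2:  p_1=2·14+1=29,  q_1=2·1+0=2
a_2=5:  p_2=5·29+14=159,  q_2=5·2+1=11
a_3=3:  p_3=3·159+29=506,  q_3=3·11+2=35
a_4=2:  p_4=2·506+159=1171,  q_4=2·35+11=81
…
a_6=5:  p_6=5·4019+1171=21266,  q_6=5·278+81=1471
a_7=2:  p_7=2·21266+4019=46551,  q_7=2·1471+278=3220
(x₁, y₁) = (46551, 3220);  46551² − 209·3220² = 1 ✓
k=2:  x_2 = 46551·46551+209·3220·3220 = 4333991201,  y_2 = 46551·3220+3220·46551 = 299788440
k=3:  x_3 = 46551·4333991201+209·3220·299788440 = 403503248748951,  y_3 = 46551·299788440+3220·4333991201 = 27910903337660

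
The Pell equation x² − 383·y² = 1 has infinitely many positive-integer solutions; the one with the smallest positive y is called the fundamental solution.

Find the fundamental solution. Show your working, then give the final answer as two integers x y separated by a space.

√383 = [19; 1,1,3,19,3,1,1,38, …], period ℓ=8 (even) → k=7
step 0: (19, 1)  from 19·(1,0) + (0,1)
step 1: (20, 1)  from 1·(19,1) + (1,0)
step 2: (39, 2)  from 1·(20,1) + (19,1)
step 3: (137, 7)  from 3·(39,2) + (20,1)
…
step 5: (8063, 412)  from 3·(2642,135) + (137,7)
step 6: (10705, 547)  from 1·(8063,412) + (2642,135)
step 7: (18768, 959)  from 1·(10705,547) + (8063,412)
fundamental: x₁=18768, y₁=959  (since 352237824 − 383·919681 = 1)

18768 959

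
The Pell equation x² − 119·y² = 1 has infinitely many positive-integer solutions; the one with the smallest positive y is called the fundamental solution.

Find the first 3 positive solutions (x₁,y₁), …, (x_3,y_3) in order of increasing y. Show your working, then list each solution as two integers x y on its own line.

120 11
28799 2640
6911640 633589

√119 = [10; 1,9,1,20, …], period ℓ=4 (even) → k=3
a_0=10:  p_0=10·1+0=10,  q_0=10·0+1=1
…
a_2=9:  p_2=9·11+10=109,  q_2=9·1+1=10
a_3=1:  p_3=1·109+11=120,  q_3=1·10+1=11
fundamental: x₁=120, y₁=11  (since 14400 − 119·121 = 1)
n=2: (120,11)∘(120,11) = (120·120+119·11·11, 120·11+11·120) = (28799,2640)
n=3: (28799,2640)∘(120,11) = (120·28799+119·11·2640, 120·2640+11·28799) = (6911640,633589)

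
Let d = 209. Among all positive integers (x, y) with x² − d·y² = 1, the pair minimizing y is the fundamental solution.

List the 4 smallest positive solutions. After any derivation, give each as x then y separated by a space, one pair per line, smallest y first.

46551 3220
4333991201 299788440
403503248748951 27910903337660
37566959460690844801 2598560922243032880

√209 → a₀=14, period (2,5,3,2,3,5,2,28); ℓ=8 even so k=7
a_0=14:  p_0=14·1+0=14,  q_0=14·0+1=1
…
a_4=2:  p_4=2·506+159=1171,  q_4=2·35+11=81
…
a_6=5:  p_6=5·4019+1171=21266,  q_6=5·278+81=1471
a_7=2:  p_7=2·21266+4019=46551,  q_7=2·1471+278=3220
(x₁, y₁) = (46551, 3220);  46551² − 209·3220² = 1 ✓
(x_2, y_2) = (46551·46551 + 209·3220·3220, 46551·3220 + 3220·46551) = (4333991201, 299788440)
(x_3, y_3) = (46551·4333991201 + 209·3220·299788440, 46551·299788440 + 3220·4333991201) = (403503248748951, 27910903337660)
(x_4, y_4) = (46551·403503248748951 + 209·3220·27910903337660, 46551·27910903337660 + 3220·403503248748951) = (37566959460690844801, 2598560922243032880)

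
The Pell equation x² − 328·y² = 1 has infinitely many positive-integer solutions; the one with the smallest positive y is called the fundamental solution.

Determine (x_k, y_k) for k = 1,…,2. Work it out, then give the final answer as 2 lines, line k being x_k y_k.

√328 = [18; 9,36, …], period ℓ=2 (even) → k=1
k=0  a_k=18  p_k/q_k = 18/1
k=1  a_k=9  p_k/q_k = 163/9
→ (163, 9).  Check: 163²=26569, 328·9²=26568, difference 1.
(163+9√328)^2 = 53137 + 2934√328

163 9
53137 2934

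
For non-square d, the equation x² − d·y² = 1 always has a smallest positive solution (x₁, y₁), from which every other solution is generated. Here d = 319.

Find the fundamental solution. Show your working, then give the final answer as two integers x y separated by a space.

d=319: √d = [17; 1,6,5,1,4,…,6,1,34] (ℓ=14, even), read p_13/q_13
i=0: a=17 ⇒ p=17, q=1
…
i=4: a=1 ⇒ p=768, q=43
…
i=6: a=3 ⇒ p=11913, q=667
…
i=8: a=3 ⇒ p=58797, q=3292
…
i=12: a=6 ⇒ p=11102899, q=621643
i=13: a=1 ⇒ p=12901780, q=722361
→ (12901780, 722361).  Check: 12901780²=166455927168400, 319·722361²=166455927168399, difference 1.

12901780 722361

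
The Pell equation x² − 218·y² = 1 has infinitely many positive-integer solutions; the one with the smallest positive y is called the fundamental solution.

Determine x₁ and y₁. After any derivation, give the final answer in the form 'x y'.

126003 8534

√218 = [14; 1,3,3,1,28, …], period ℓ=5 (odd) → k=9
step 0: (14, 1)  from 14·(1,0) + (0,1)
step 1: (15, 1)  from 1·(14,1) + (1,0)
…
step 3: (192, 13)  from 3·(59,4) + (15,1)
step 4: (251, 17)  from 1·(192,13) + (59,4)
step 5: (7220, 489)  from 28·(251,17) + (192,13)
…
step 7: (29633, 2007)  from 3·(7471,506) + (7220,489)
step 8: (96370, 6527)  from 3·(29633,2007) + (7471,506)
step 9: (126003, 8534)  from 1·(96370,6527) + (29633,2007)
(x₁, y₁) = (126003, 8534);  126003² − 218·8534² = 1 ✓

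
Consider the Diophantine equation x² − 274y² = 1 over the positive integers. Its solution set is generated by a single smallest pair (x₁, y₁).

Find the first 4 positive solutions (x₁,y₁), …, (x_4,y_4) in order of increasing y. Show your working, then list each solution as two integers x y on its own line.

√274 → a₀=16, period (1,1,4,4,1,1,32); ℓ=7 odd so k=13
i=0: a=16 ⇒ p=16, q=1
i=1: a=1 ⇒ p=17, q=1
…
i=3: a=4 ⇒ p=149, q=9
…
i=6: a=1 ⇒ p=1407, q=85
…
i=10: a=4 ⇒ p=419253, q=25328
i=11: a=4 ⇒ p=1770023, q=106931
i=12: a=1 ⇒ p=2189276, q=132259
i=13: a=1 ⇒ p=3959299, q=239190
fundamental: x₁=3959299, y₁=239190  (since 15676048571401 − 274·57211856100 = 1)
n=2: (3959299,239190)∘(3959299,239190) = (3959299·3959299+274·239190·239190, 3959299·239190+239190·3959299) = (31352097142801,1894049455620)
n=3: (31352097142801,1894049455620)∘(3959299,239190) = (3959299·31352097142801+274·239190·1894049455620, 3959299·1894049455620+239190·31352097142801) = (248264653730785753699,14998216231173381570)
n=4: (248264653730785753699,14998216231173381570)∘(3959299,239190) = (3959299·248264653730785753699+274·239190·14998216231173381570, 3959299·14998216231173381570+239190·248264653730785753699) = (1965907990503261255572251201,118764845051735182903983240)

3959299 239190
31352097142801 1894049455620
248264653730785753699 14998216231173381570
1965907990503261255572251201 118764845051735182903983240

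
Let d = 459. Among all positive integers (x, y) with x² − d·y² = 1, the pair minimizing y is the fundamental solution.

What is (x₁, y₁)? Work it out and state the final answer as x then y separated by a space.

499850 23331

√459 = [21; 2,2,1,4,21,4,1,2,2,42, …], period ℓ=10 (even) → k=9
k=0  a_k=21  p_k/q_k = 21/1
k=1  a_k=2  p_k/q_k = 43/2
k=2  a_k=2  p_k/q_k = 107/5
…
k=4  a_k=4  p_k/q_k = 707/33
k=5  a_k=21  p_k/q_k = 14997/700
…
k=7  a_k=1  p_k/q_k = 75692/3533
k=8  a_k=2  p_k/q_k = 212079/9899
k=9  a_k=2  p_k/q_k = 499850/23331
(x₁, y₁) = (499850, 23331);  499850² − 459·23331² = 1 ✓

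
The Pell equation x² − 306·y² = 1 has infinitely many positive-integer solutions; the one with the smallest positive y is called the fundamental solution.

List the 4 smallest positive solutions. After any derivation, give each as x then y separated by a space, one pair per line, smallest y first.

35 2
2449 140
171395 9798
11995201 685720

d=306: √d = [17; 2,34] (ℓ=2, even), read p_1/q_1
step 0: (17, 1)  from 17·(1,0) + (0,1)
step 1: (35, 2)  from 2·(17,1) + (1,0)
→ (35, 2).  Check: 35²=1225, 306·2²=1224, difference 1.
(x_2, y_2) = (35·35 + 306·2·2, 35·2 + 2·35) = (2449, 140)
(x_3, y_3) = (35·2449 + 306·2·140, 35·140 + 2·2449) = (171395, 9798)
(x_4, y_4) = (35·171395 + 306·2·9798, 35·9798 + 2·171395) = (11995201, 685720)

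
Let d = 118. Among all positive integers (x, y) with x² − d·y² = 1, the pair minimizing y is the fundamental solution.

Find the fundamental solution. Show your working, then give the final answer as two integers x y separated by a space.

[10; 1,6,3,2,10,2,3,6,1,20] for √118; ℓ=10 ⇒ convergent index 9
k=0  a_k=10  p_k/q_k = 10/1
…
k=2  a_k=6  p_k/q_k = 76/7
k=3  a_k=3  p_k/q_k = 239/22
k=4  a_k=2  p_k/q_k = 554/51
k=5  a_k=10  p_k/q_k = 5779/532
k=6  a_k=2  p_k/q_k = 12112/1115
k=7  a_k=3  p_k/q_k = 42115/3877
k=8  a_k=6  p_k/q_k = 264802/24377
k=9  a_k=1  p_k/q_k = 306917/28254
(x₁, y₁) = (306917, 28254);  306917² − 118·28254² = 1 ✓

306917 28254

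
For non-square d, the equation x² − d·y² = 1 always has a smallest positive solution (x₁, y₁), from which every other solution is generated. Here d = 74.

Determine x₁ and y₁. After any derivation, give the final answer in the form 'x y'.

3699 430

[8; 1,1,1,1,16] for √74; ℓ=5 ⇒ convergent index 9
step 0: (8, 1)  from 8·(1,0) + (0,1)
…
step 3: (26, 3)  from 1·(17,2) + (9,1)
step 4: (43, 5)  from 1·(26,3) + (17,2)
…
step 6: (757, 88)  from 1·(714,83) + (43,5)
step 7: (1471, 171)  from 1·(757,88) + (714,83)
step 8: (2228, 259)  from 1·(1471,171) + (757,88)
step 9: (3699, 430)  from 1·(2228,259) + (1471,171)
fundamental: x₁=3699, y₁=430  (since 13682601 − 74·184900 = 1)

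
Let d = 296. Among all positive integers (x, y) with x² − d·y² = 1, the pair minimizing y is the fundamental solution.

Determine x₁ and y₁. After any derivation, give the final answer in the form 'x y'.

√296 = [17; 4,1,7,1,4,34, …], period ℓ=6 (even) → k=5
a_0=17:  p_0=17·1+0=17,  q_0=17·0+1=1
…
a_4=1:  p_4=1·671+86=757,  q_4=1·39+5=44
a_5=4:  p_5=4·757+671=3699,  q_5=4·44+39=215
fundamental: x₁=3699, y₁=215  (since 13682601 − 296·46225 = 1)

3699 215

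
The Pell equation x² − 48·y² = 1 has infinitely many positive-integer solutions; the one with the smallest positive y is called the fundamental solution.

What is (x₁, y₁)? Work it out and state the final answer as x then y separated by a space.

7 1

√48 → a₀=6, period (1,12); ℓ=2 even so k=1
k=0  a_k=6  p_k/q_k = 6/1
k=1  a_k=1  p_k/q_k = 7/1
(x₁, y₁) = (7, 1);  7² − 48·1² = 1 ✓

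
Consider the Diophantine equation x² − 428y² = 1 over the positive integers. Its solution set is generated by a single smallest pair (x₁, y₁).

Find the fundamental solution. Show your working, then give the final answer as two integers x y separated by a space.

√428 = [20; 1,2,4,1,5,10,5,1,4,2,1,40, …], period ℓ=12 (even) → k=11
k=0  a_k=20  p_k/q_k = 20/1
…
k=2  a_k=2  p_k/q_k = 62/3
k=3  a_k=4  p_k/q_k = 269/13
k=4  a_k=1  p_k/q_k = 331/16
k=5  a_k=5  p_k/q_k = 1924/93
…
k=7  a_k=5  p_k/q_k = 99779/4823
k=8  a_k=1  p_k/q_k = 119350/5769
k=9  a_k=4  p_k/q_k = 577179/27899
k=10  a_k=2  p_k/q_k = 1273708/61567
k=11  a_k=1  p_k/q_k = 1850887/89466
fundamental: x₁=1850887, y₁=89466  (since 3425782686769 − 428·8004165156 = 1)

1850887 89466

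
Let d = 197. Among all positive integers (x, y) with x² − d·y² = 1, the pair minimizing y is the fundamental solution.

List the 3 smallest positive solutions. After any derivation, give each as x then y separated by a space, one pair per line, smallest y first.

√197 = [14; 28, …], period ℓ=1 (odd) → k=1
step 0: (14, 1)  from 14·(1,0) + (0,1)
step 1: (393, 28)  from 28·(14,1) + (1,0)
→ (393, 28).  Check: 393²=154449, 197·28²=154448, difference 1.
(393+28√197)^2 = 308897 + 22008√197
(393+28√197)^3 = 242792649 + 17298260√197

393 28
308897 22008
242792649 17298260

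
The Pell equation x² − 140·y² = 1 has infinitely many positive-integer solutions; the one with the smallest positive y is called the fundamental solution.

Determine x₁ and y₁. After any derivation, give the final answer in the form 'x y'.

d=140: √d = [11; 1,4,1,22] (ℓ=4, even), read p_3/q_3
a_0=11:  p_0=11·1+0=11,  q_0=11·0+1=1
a_1=1:  p_1=1·11+1=12,  q_1=1·1+0=1
a_2=4:  p_2=4·12+11=59,  q_2=4·1+1=5
a_3=1:  p_3=1·59+12=71,  q_3=1·5+1=6
→ (71, 6).  Check: 71²=5041, 140·6²=5040, difference 1.

71 6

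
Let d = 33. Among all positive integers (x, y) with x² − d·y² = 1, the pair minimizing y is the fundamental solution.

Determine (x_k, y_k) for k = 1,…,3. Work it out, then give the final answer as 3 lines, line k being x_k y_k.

23 4
1057 184
48599 8460

d=33: √d = [5; 1,2,1,10] (ℓ=4, even), read p_3/q_3
step 0: (5, 1)  from 5·(1,0) + (0,1)
…
step 2: (17, 3)  from 2·(6,1) + (5,1)
step 3: (23, 4)  from 1·(17,3) + (6,1)
(x₁, y₁) = (23, 4);  23² − 33·4² = 1 ✓
(x_2, y_2) = (23·23 + 33·4·4, 23·4 + 4·23) = (1057, 184)
(x_3, y_3) = (23·1057 + 33·4·184, 23·184 + 4·1057) = (48599, 8460)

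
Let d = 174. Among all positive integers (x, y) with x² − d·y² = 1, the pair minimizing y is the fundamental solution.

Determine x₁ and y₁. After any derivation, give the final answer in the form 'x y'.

1451 110

√174 = [13; 5,4,5,26, …], period ℓ=4 (even) → k=3
k=0  a_k=13  p_k/q_k = 13/1
…
k=2  a_k=4  p_k/q_k = 277/21
k=3  a_k=5  p_k/q_k = 1451/110
→ (1451, 110).  Check: 1451²=2105401, 174·110²=2105400, difference 1.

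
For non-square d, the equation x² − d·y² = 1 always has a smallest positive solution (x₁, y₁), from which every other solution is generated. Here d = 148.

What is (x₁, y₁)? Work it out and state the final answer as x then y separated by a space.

73 6

√148 = [12; 6,24, …], period ℓ=2 (even) → k=1
a_0=12:  p_0=12·1+0=12,  q_0=12·0+1=1
a_1=6:  p_1=6·12+1=73,  q_1=6·1+0=6
→ (73, 6).  Check: 73²=5329, 148·6²=5328, difference 1.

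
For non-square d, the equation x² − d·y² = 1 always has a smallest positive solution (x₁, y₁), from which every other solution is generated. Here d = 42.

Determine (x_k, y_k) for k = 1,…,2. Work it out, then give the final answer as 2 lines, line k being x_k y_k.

√42 = [6; 2,12, …], period ℓ=2 (even) → k=1
step 0: (6, 1)  from 6·(1,0) + (0,1)
step 1: (13, 2)  from 2·(6,1) + (1,0)
→ (13, 2).  Check: 13²=169, 42·2²=168, difference 1.
n=2: (13,2)∘(13,2) = (13·13+42·2·2, 13·2+2·13) = (337,52)

13 2
337 52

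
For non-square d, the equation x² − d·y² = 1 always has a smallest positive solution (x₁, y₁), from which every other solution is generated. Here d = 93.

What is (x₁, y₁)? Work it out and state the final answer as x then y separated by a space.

√93 = [9; 1,1,1,4,6,4,1,1,1,18, …], period ℓ=10 (even) → k=9
step 0: (9, 1)  from 9·(1,0) + (0,1)
step 1: (10, 1)  from 1·(9,1) + (1,0)
…
step 3: (29, 3)  from 1·(19,2) + (10,1)
step 4: (135, 14)  from 4·(29,3) + (19,2)
step 5: (839, 87)  from 6·(135,14) + (29,3)
step 6: (3491, 362)  from 4·(839,87) + (135,14)
step 7: (4330, 449)  from 1·(3491,362) + (839,87)
step 8: (7821, 811)  from 1·(4330,449) + (3491,362)
step 9: (12151, 1260)  from 1·(7821,811) + (4330,449)
fundamental: x₁=12151, y₁=1260  (since 147646801 − 93·1587600 = 1)

12151 1260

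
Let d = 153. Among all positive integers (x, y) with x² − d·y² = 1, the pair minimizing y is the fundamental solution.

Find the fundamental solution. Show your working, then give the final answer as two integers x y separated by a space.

√153 → a₀=12, period (2,1,2,2,2,1,2,24); ℓ=8 even so k=7
k=0  a_k=12  p_k/q_k = 12/1
k=1  a_k=2  p_k/q_k = 25/2
…
k=3  a_k=2  p_k/q_k = 99/8
…
k=5  a_k=2  p_k/q_k = 569/46
k=6  a_k=1  p_k/q_k = 804/65
k=7  a_k=2  p_k/q_k = 2177/176
(x₁, y₁) = (2177, 176);  2177² − 153·176² = 1 ✓

2177 176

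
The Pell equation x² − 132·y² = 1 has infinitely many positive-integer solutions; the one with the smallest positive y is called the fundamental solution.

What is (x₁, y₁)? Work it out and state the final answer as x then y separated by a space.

23 2

√132 → a₀=11, period (2,22); ℓ=2 even so k=1
i=0: a=11 ⇒ p=11, q=1
i=1: a=2 ⇒ p=23, q=2
(x₁, y₁) = (23, 2);  23² − 132·2² = 1 ✓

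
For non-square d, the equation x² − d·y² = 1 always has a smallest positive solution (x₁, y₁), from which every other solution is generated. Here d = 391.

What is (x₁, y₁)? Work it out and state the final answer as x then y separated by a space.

√391 → a₀=19, period (1,3,2,2,1,…,3,1,38); ℓ=16 even so k=15
k=0  a_k=19  p_k/q_k = 19/1
…
k=3  a_k=2  p_k/q_k = 178/9
…
k=5  a_k=1  p_k/q_k = 613/31
…
k=9  a_k=2  p_k/q_k = 107747/5449
k=10  a_k=1  p_k/q_k = 160266/8105
k=11  a_k=1  p_k/q_k = 268013/13554
k=12  a_k=2  p_k/q_k = 696292/35213
k=13  a_k=2  p_k/q_k = 1660597/83980
k=14  a_k=3  p_k/q_k = 5678083/287153
k=15  a_k=1  p_k/q_k = 7338680/371133
→ (7338680, 371133).  Check: 7338680²=53856224142400, 391·371133²=53856224142399, difference 1.

7338680 371133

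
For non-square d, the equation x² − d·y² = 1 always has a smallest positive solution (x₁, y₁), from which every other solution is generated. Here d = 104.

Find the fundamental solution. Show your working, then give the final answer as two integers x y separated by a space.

51 5

√104 → a₀=10, period (5,20); ℓ=2 even so k=1
a_0=10:  p_0=10·1+0=10,  q_0=10·0+1=1
a_1=5:  p_1=5·10+1=51,  q_1=5·1+0=5
fundamental: x₁=51, y₁=5  (since 2601 − 104·25 = 1)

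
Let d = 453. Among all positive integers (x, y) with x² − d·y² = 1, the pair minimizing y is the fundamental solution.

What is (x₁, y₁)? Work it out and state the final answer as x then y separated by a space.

d=453: √d = [21; 3,1,1,10,14,10,1,1,3,42] (ℓ=10, even), read p_9/q_9
k=0  a_k=21  p_k/q_k = 21/1
k=1  a_k=3  p_k/q_k = 64/3
k=2  a_k=1  p_k/q_k = 85/4
k=3  a_k=1  p_k/q_k = 149/7
k=4  a_k=10  p_k/q_k = 1575/74
…
k=7  a_k=1  p_k/q_k = 245764/11547
k=8  a_k=1  p_k/q_k = 469329/22051
k=9  a_k=3  p_k/q_k = 1653751/77700
→ (1653751, 77700).  Check: 1653751²=2734892370001, 453·77700²=2734892370000, difference 1.

1653751 77700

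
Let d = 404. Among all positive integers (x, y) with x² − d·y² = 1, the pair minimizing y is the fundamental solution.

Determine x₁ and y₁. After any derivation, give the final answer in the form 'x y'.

201 10

d=404: √d = [20; 10,40] (ℓ=2, even), read p_1/q_1
k=0  a_k=20  p_k/q_k = 20/1
k=1  a_k=10  p_k/q_k = 201/10
→ (201, 10).  Check: 201²=40401, 404·10²=40400, difference 1.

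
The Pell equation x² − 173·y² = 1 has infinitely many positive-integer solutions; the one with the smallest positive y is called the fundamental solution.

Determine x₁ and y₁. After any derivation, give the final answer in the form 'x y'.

[13; 6,1,1,6,26] for √173; ℓ=5 ⇒ convergent index 9
step 0: (13, 1)  from 13·(1,0) + (0,1)
…
step 3: (171, 13)  from 1·(92,7) + (79,6)
…
step 8: (382343, 29069)  from 1·(205791,15646) + (176552,13423)
step 9: (2499849, 190060)  from 6·(382343,29069) + (205791,15646)
(x₁, y₁) = (2499849, 190060);  2499849² − 173·190060² = 1 ✓

2499849 190060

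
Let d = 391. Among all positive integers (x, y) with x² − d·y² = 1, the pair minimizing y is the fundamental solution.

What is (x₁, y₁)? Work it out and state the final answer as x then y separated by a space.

[19; 1,3,2,2,1,…,3,1,38] for √391; ℓ=16 ⇒ convergent index 15
a_0=19:  p_0=19·1+0=19,  q_0=19·0+1=1
…
a_4=2:  p_4=2·178+79=435,  q_4=2·9+4=22
a_5=1:  p_5=1·435+178=613,  q_5=1·22+9=31
…
a_7=2:  p_7=2·1048+613=2709,  q_7=2·53+31=137
…
a_10=1:  p_10=1·107747+52519=160266,  q_10=1·5449+2656=8105
a_11=1:  p_11=1·160266+107747=268013,  q_11=1·8105+5449=13554
a_12=2:  p_12=2·268013+160266=696292,  q_12=2·13554+8105=35213
a_13=2:  p_13=2·696292+268013=1660597,  q_13=2·35213+13554=83980
a_14=3:  p_14=3·1660597+696292=5678083,  q_14=3·83980+35213=287153
a_15=1:  p_15=1·5678083+1660597=7338680,  q_15=1·287153+83980=371133
fundamental: x₁=7338680, y₁=371133  (since 53856224142400 − 391·137739703689 = 1)

7338680 371133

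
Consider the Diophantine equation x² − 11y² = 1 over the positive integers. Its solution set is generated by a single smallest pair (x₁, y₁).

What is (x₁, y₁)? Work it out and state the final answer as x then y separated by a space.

d=11: √d = [3; 3,6] (ℓ=2, even), read p_1/q_1
i=0: a=3 ⇒ p=3, q=1
i=1: a=3 ⇒ p=10, q=3
→ (10, 3).  Check: 10²=100, 11·3²=99, difference 1.

10 3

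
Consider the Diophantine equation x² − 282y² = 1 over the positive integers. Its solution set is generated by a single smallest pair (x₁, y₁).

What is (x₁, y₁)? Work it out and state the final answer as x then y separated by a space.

2351 140

d=282: √d = [16; 1,3,1,4,1,3,1,32] (ℓ=8, even), read p_7/q_7
i=0: a=16 ⇒ p=16, q=1
…
i=2: a=3 ⇒ p=67, q=4
i=3: a=1 ⇒ p=84, q=5
i=4: a=4 ⇒ p=403, q=24
…
i=6: a=3 ⇒ p=1864, q=111
i=7: a=1 ⇒ p=2351, q=140
(x₁, y₁) = (2351, 140);  2351² − 282·140² = 1 ✓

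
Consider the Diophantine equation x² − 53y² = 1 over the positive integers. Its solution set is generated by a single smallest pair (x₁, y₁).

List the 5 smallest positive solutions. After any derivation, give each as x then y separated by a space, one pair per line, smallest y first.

√53 = [7; 3,1,1,3,14, …], period ℓ=5 (odd) → k=9
i=0: a=7 ⇒ p=7, q=1
…
i=2: a=1 ⇒ p=29, q=4
i=3: a=1 ⇒ p=51, q=7
…
i=5: a=14 ⇒ p=2599, q=357
i=6: a=3 ⇒ p=7979, q=1096
i=7: a=1 ⇒ p=10578, q=1453
i=8: a=1 ⇒ p=18557, q=2549
i=9: a=3 ⇒ p=66249, q=9100
→ (66249, 9100).  Check: 66249²=4388930001, 53·9100²=4388930000, difference 1.
n=2: (66249,9100)∘(66249,9100) = (66249·66249+53·9100·9100, 66249·9100+9100·66249) = (8777860001,1205731800)
n=3: (8777860001,1205731800)∘(66249,9100) = (66249·8777860001+53·9100·1205731800, 66249·1205731800+9100·8777860001) = (1163048894346249,159757052027300)
n=4: (1163048894346249,159757052027300)∘(66249,9100) = (66249·1163048894346249+53·9100·159757052027300, 66249·159757052027300+9100·1163048894346249) = (154101652394311440001,21167489878307463600)
n=5: (154101652394311440001,21167489878307463600)∘(66249,9100) = (66249·154101652394311440001+53·9100·21167489878307463600, 66249·21167489878307463600+9100·154101652394311440001) = (20418160737778428282906249,2804650073736225260045500)

66249 9100
8777860001 1205731800
1163048894346249 159757052027300
154101652394311440001 21167489878307463600
20418160737778428282906249 2804650073736225260045500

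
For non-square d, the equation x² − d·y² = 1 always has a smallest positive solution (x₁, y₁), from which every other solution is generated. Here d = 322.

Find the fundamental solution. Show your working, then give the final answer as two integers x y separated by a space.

323 18

√322 → a₀=17, period (1,16,1,34); ℓ=4 even so k=3
step 0: (17, 1)  from 17·(1,0) + (0,1)
…
step 2: (305, 17)  from 16·(18,1) + (17,1)
step 3: (323, 18)  from 1·(305,17) + (18,1)
(x₁, y₁) = (323, 18);  323² − 322·18² = 1 ✓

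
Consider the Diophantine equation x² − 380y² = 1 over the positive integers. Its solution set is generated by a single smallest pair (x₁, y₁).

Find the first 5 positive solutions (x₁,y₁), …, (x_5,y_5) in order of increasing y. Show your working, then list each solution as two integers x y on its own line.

39 2
3041 156
237159 12166
18495361 948792
1442400999 73993610

√380 = [19; 2,38, …], period ℓ=2 (even) → k=1
step 0: (19, 1)  from 19·(1,0) + (0,1)
step 1: (39, 2)  from 2·(19,1) + (1,0)
fundamental: x₁=39, y₁=2  (since 1521 − 380·4 = 1)
(x_2, y_2) = (39·39 + 380·2·2, 39·2 + 2·39) = (3041, 156)
(x_3, y_3) = (39·3041 + 380·2·156, 39·156 + 2·3041) = (237159, 12166)
(x_4, y_4) = (39·237159 + 380·2·12166, 39·12166 + 2·237159) = (18495361, 948792)
(x_5, y_5) = (39·18495361 + 380·2·948792, 39·948792 + 2·18495361) = (1442400999, 73993610)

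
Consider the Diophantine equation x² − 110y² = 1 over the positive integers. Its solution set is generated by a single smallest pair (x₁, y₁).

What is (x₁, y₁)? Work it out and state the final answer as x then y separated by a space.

d=110: √d = [10; 2,20] (ℓ=2, even), read p_1/q_1
i=0: a=10 ⇒ p=10, q=1
i=1: a=2 ⇒ p=21, q=2
(x₁, y₁) = (21, 2);  21² − 110·2² = 1 ✓

21 2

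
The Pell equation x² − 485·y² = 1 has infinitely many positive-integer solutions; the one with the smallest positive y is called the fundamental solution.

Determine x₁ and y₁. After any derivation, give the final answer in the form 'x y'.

[22; 44] for √485; ℓ=1 ⇒ convergent index 1
k=0  a_k=22  p_k/q_k = 22/1
k=1  a_k=44  p_k/q_k = 969/44
(x₁, y₁) = (969, 44);  969² − 485·44² = 1 ✓

969 44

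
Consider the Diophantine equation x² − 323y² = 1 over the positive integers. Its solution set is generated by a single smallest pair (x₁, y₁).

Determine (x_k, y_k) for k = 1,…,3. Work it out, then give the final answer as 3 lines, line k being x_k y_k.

18 1
647 36
23274 1295

d=323: √d = [17; 1,34] (ℓ=2, even), read p_1/q_1
i=0: a=17 ⇒ p=17, q=1
i=1: a=1 ⇒ p=18, q=1
fundamental: x₁=18, y₁=1  (since 324 − 323·1 = 1)
k=2:  x_2 = 18·18+323·1·1 = 647,  y_2 = 18·1+1·18 = 36
k=3:  x_3 = 18·647+323·1·36 = 23274,  y_3 = 18·36+1·647 = 1295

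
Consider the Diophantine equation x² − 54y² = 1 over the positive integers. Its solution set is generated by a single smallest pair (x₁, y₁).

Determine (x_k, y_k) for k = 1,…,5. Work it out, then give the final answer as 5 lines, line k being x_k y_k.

485 66
470449 64020
456335045 62099334
442644523201 60236289960
429364731169925 58429139161866

√54 → a₀=7, period (2,1,6,1,2,14); ℓ=6 even so k=5
k=0  a_k=7  p_k/q_k = 7/1
k=1  a_k=2  p_k/q_k = 15/2
k=2  a_k=1  p_k/q_k = 22/3
…
k=4  a_k=1  p_k/q_k = 169/23
k=5  a_k=2  p_k/q_k = 485/66
(x₁, y₁) = (485, 66);  485² − 54·66² = 1 ✓
(485+66√54)^2 = 470449 + 64020√54
(485+66√54)^3 = 456335045 + 62099334√54
(485+66√54)^4 = 442644523201 + 60236289960√54
(485+66√54)^5 = 429364731169925 + 58429139161866√54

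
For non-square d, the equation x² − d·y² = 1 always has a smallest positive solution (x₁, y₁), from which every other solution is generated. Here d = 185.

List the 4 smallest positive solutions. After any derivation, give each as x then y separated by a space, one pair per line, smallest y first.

9249 680
171088001 12578640
3164785833249 232679682040
58542208172352001 4304108745797280

d=185: √d = [13; 1,1,1,1,26] (ℓ=5, odd), read p_9/q_9
i=0: a=13 ⇒ p=13, q=1
i=1: a=1 ⇒ p=14, q=1
i=2: a=1 ⇒ p=27, q=2
…
i=4: a=1 ⇒ p=68, q=5
i=5: a=26 ⇒ p=1809, q=133
i=6: a=1 ⇒ p=1877, q=138
i=7: a=1 ⇒ p=3686, q=271
i=8: a=1 ⇒ p=5563, q=409
i=9: a=1 ⇒ p=9249, q=680
fundamental: x₁=9249, y₁=680  (since 85544001 − 185·462400 = 1)
k=2:  x_2 = 9249·9249+185·680·680 = 171088001,  y_2 = 9249·680+680·9249 = 12578640
k=3:  x_3 = 9249·171088001+185·680·12578640 = 3164785833249,  y_3 = 9249·12578640+680·171088001 = 232679682040
k=4:  x_4 = 9249·3164785833249+185·680·232679682040 = 58542208172352001,  y_4 = 9249·232679682040+680·3164785833249 = 4304108745797280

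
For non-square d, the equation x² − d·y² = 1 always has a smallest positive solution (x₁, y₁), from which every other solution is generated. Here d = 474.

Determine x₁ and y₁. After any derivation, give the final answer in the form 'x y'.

193549 8890

√474 = [21; 1,3,2,1,1,…,3,1,42, …], period ℓ=14 (even) → k=13
step 0: (21, 1)  from 21·(1,0) + (0,1)
step 1: (22, 1)  from 1·(21,1) + (1,0)
…
step 4: (283, 13)  from 1·(196,9) + (87,4)
step 5: (479, 22)  from 1·(283,13) + (196,9)
step 6: (762, 35)  from 1·(479,22) + (283,13)
step 7: (5051, 232)  from 6·(762,35) + (479,22)
…
step 9: (10864, 499)  from 1·(5813,267) + (5051,232)
…
step 11: (44218, 2031)  from 2·(16677,766) + (10864,499)
step 12: (149331, 6859)  from 3·(44218,2031) + (16677,766)
step 13: (193549, 8890)  from 1·(149331,6859) + (44218,2031)
→ (193549, 8890).  Check: 193549²=37461215401, 474·8890²=37461215400, difference 1.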